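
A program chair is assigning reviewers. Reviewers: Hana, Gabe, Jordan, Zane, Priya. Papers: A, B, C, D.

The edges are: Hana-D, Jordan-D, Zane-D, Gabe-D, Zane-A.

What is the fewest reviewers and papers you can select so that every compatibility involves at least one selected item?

2

{Zane, D} is a vertex cover of size 2: every edge has an endpoint in this set.
No smaller cover exists because Hana–D, Zane–A is a matching of size 2, and a cover must include an endpoint of each of these disjoint edges (König's theorem).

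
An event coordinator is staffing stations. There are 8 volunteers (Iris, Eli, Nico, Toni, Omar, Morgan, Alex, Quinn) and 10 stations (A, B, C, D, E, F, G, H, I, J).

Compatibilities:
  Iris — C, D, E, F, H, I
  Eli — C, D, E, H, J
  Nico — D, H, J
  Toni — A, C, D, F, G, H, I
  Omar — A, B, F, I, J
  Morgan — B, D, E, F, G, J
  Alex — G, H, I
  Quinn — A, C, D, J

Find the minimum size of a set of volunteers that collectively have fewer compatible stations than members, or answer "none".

none

A matching saturating every volunteer exists, for instance Iris→F, Eli→E, Nico→D, Toni→G, Omar→A, Morgan→B, Alex→H, Quinn→J.
By Hall's marriage theorem, this means |N(S)| ≥ |S| for every subset S, so no violating subset exists.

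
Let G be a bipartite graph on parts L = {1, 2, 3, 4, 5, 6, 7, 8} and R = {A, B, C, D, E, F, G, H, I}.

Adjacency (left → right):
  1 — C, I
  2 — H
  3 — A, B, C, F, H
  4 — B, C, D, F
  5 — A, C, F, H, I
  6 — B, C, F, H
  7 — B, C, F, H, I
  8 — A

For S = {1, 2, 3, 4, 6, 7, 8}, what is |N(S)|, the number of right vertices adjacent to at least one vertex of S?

7

The union of neighbours of {1, 2, 3, 4, 6, 7, 8} is {A, B, C, D, F, H, I}, which has 7 elements.
Since |N(S)| = 7 ≥ |S| = 7, Hall's condition holds for this subset.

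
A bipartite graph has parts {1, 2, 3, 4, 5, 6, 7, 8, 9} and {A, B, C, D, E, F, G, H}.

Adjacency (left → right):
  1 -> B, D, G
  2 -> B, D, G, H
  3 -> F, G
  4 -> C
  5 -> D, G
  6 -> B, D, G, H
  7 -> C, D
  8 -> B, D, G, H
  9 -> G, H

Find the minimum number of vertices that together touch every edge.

6

{3, B, C, D, G, H} is a vertex cover of size 6: every edge has an endpoint in this set.
No smaller cover exists because 1–G, 2–H, 3–F, 4–C, 5–D, 6–B is a matching of size 6, and a cover must include an endpoint of each of these disjoint edges (König's theorem).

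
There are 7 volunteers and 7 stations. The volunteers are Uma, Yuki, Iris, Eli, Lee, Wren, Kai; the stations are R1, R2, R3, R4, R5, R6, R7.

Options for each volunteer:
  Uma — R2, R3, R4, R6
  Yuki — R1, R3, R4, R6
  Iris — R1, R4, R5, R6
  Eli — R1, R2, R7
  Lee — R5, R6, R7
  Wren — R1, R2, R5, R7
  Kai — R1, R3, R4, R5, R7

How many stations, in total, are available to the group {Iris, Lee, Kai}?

The union of neighbours of {Iris, Lee, Kai} is {R1, R3, R4, R5, R6, R7}, which has 6 elements.
Since |N(S)| = 6 ≥ |S| = 3, Hall's condition holds for this subset.

6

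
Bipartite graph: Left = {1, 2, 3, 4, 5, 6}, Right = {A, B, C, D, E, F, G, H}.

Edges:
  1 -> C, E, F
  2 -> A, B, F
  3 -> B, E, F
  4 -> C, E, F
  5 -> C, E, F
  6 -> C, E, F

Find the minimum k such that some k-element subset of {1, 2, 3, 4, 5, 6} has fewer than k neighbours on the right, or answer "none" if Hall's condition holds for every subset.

Take S = {1, 4, 5, 6}. Its neighbourhood is {C, E, F}, so |N(S)| = 3 < |S| = 4.
Every subset of size less than 4 has at least as many neighbours as members, so 4 is the minimum.

4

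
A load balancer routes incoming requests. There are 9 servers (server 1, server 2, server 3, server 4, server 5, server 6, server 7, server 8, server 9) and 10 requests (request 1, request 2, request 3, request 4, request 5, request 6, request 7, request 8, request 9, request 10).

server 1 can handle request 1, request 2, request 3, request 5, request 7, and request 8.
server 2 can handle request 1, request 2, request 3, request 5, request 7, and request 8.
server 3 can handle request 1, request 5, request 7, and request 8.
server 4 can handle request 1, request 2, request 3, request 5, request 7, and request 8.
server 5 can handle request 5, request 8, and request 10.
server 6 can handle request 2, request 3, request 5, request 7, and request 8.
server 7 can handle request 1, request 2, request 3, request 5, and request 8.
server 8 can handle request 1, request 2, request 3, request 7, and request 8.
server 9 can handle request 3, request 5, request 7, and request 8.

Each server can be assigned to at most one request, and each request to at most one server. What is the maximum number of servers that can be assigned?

7

One maximum matching: server 1→request 1, server 2→request 7, server 3→request 8, server 4→request 3, server 5→request 10, server 6→request 5, server 7→request 2.
The set {server 1, server 2, server 3, server 4, server 6, server 7, server 8, server 9} has only 6 neighbours ({request 1, request 2, request 3, request 5, request 7, request 8}), so by Hall's theorem at most 7 of the 9 servers can be matched.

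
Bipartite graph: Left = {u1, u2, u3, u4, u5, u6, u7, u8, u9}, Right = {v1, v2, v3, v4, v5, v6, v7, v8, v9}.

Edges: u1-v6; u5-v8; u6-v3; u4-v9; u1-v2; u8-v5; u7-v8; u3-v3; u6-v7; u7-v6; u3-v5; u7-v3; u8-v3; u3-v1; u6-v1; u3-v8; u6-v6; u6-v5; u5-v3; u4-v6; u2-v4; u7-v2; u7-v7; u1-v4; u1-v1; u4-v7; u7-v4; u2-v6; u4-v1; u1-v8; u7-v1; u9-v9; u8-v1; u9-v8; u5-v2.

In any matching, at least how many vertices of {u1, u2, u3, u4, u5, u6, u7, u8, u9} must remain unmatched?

One maximum matching: u1–v2, u2–v4, u3–v8, u4–v6, u5–v3, u6–v1, u7–v7, u8–v5, u9–v9.
This saturates every left vertex, so 9 is the maximum.
That matches 9 of the 9, leaving 0 unmatched; no matching can do better.

0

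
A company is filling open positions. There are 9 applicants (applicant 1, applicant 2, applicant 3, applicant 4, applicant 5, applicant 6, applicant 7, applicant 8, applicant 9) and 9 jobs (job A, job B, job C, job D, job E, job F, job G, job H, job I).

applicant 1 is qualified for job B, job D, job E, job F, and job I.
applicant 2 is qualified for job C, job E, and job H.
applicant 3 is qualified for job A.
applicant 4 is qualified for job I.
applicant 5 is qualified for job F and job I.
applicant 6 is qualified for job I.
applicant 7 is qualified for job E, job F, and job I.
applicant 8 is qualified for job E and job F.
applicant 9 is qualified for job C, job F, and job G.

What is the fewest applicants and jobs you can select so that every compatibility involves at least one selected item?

{applicant 1, applicant 2, applicant 3, applicant 9, job E, job F, job I} is a vertex cover of size 7: every edge has an endpoint in this set.
No smaller cover exists because applicant 1–job D, applicant 2–job H, applicant 3–job A, applicant 4–job I, applicant 5–job F, applicant 7–job E, applicant 9–job G is a matching of size 7, and a cover must include an endpoint of each of these disjoint edges (König's theorem).

7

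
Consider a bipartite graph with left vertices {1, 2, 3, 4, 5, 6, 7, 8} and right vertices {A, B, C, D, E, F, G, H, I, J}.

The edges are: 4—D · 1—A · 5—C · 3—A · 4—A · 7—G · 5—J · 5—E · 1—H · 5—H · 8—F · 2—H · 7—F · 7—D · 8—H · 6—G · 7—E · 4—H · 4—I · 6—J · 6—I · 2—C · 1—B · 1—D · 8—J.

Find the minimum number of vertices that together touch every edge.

The 8 edges 1–B, 2–C, 3–A, 4–I, 5–J, 6–G, 7–E, 8–H form a matching, so any vertex cover needs at least 8 vertices (one per matched edge).
Conversely {1, 2, 3, 4, 5, 6, 7, 8} meets every edge and has exactly 8 vertices, so 8 is optimal.

8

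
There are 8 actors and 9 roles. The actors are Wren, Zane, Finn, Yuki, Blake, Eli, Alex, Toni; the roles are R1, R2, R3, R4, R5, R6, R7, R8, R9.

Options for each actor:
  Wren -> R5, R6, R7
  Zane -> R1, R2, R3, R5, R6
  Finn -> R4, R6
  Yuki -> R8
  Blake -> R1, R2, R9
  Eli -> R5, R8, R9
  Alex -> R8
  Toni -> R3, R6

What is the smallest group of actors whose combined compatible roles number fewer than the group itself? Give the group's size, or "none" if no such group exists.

Take S = {Yuki, Alex}. Its neighbourhood is {R8}, so |N(S)| = 1 < |S| = 2.
No single vertex violates Hall's condition since each has at least one neighbour, so 2 is the minimum.

2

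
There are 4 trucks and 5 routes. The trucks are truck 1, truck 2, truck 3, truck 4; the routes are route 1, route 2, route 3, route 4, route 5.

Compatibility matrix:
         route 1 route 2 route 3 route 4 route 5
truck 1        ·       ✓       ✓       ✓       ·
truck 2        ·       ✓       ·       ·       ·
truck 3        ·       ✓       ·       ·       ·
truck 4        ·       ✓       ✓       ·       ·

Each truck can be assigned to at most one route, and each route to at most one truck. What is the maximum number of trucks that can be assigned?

3

One maximum matching: truck 1→route 4, truck 2→route 2, truck 4→route 3.
The set {truck 2, truck 3} has only 1 neighbour ({route 2}), so by Hall's theorem at most 3 of the 4 trucks can be matched.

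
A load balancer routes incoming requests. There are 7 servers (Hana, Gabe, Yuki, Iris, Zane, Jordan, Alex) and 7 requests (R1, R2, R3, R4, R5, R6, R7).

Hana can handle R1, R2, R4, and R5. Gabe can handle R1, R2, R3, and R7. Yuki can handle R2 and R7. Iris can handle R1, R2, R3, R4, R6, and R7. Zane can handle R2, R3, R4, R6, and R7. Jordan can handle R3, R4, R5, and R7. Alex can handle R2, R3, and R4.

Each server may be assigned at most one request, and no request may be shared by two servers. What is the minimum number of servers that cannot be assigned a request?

0

One maximum matching: Hana–R5, Gabe–R7, Yuki–R2, Iris–R1, Zane–R6, Jordan–R4, Alex–R3.
This saturates every server, so 7 is the maximum.
That matches 7 of the 7, leaving 0 unmatched; no matching can do better.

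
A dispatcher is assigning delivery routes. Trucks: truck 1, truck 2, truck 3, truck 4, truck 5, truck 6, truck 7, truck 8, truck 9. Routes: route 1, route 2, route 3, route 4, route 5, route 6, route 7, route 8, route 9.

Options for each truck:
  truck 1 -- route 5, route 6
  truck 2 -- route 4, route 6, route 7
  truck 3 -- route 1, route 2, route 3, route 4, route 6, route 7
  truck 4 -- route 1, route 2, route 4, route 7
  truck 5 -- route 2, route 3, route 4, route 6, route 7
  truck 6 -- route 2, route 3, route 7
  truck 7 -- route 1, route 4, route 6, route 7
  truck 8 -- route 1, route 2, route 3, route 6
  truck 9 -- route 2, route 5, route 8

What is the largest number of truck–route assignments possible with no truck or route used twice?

8

For example, pair truck 1–route 5, truck 2–route 6, truck 3–route 1, truck 4–route 4, truck 5–route 3, truck 6–route 2, truck 7–route 7, truck 9–route 8.
The set {truck 2, truck 3, truck 4, truck 5, truck 6, truck 7, truck 8} has only 6 neighbours ({route 1, route 2, route 3, route 4, route 6, route 7}), so by Hall's theorem at most 8 of the 9 trucks can be matched.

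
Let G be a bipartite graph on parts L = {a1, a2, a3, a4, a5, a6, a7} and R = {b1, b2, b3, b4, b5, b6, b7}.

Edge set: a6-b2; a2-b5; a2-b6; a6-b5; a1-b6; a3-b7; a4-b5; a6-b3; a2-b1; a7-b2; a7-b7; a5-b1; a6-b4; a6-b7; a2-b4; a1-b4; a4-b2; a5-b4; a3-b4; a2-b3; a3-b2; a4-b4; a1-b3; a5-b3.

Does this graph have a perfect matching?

For example, pair a1-b6, a2-b1, a3-b2, a4-b4, a5-b3, a6-b5, a7-b7.
All 7 left vertices are covered.

Yes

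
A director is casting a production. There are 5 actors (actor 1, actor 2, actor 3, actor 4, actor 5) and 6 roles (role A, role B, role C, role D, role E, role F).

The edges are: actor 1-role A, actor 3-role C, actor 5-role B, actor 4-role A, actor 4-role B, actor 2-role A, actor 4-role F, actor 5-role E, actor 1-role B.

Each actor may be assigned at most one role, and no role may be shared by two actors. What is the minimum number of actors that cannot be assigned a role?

A valid assignment of size 5: actor 1-role B, actor 2-role A, actor 3-role C, actor 4-role F, actor 5-role E.
This saturates every actor, so 5 is the maximum.
That matches 5 of the 5, leaving 0 unmatched; no matching can do better.

0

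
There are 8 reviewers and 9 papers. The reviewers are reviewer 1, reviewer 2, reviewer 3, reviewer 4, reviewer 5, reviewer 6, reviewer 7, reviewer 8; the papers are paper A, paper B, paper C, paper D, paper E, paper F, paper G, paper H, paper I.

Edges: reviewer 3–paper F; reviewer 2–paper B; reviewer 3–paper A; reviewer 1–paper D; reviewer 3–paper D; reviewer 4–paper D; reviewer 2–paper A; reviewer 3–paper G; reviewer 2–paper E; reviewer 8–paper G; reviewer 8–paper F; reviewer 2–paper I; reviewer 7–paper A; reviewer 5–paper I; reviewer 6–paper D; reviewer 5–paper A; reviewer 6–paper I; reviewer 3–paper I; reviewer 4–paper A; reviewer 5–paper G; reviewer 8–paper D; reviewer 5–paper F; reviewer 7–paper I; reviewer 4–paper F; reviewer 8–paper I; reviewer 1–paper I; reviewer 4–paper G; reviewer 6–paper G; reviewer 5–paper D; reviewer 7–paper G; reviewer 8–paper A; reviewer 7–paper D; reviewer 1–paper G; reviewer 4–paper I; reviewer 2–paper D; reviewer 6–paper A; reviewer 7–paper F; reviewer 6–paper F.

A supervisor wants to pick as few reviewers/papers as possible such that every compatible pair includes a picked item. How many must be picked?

6

The 6 edges reviewer 1–paper D, reviewer 2–paper B, reviewer 3–paper A, reviewer 4–paper F, reviewer 5–paper G, reviewer 6–paper I form a matching, so any vertex cover needs at least 6 vertices (one per matched edge).
Conversely {reviewer 2, paper A, paper D, paper F, paper G, paper I} meets every edge and has exactly 6 vertices, so 6 is optimal.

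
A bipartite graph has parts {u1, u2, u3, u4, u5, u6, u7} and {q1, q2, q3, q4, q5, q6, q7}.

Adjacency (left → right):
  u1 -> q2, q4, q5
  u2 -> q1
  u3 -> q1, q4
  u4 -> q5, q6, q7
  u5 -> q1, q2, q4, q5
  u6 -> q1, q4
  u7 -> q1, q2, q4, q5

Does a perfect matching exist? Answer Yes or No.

No

The set {u1, u2, u3, u5, u6, u7} has only 4 neighbours ({q1, q2, q4, q5}), so by Hall's theorem at most 5 of the 7 left vertices can be matched.
Hence no matching covers every left vertex.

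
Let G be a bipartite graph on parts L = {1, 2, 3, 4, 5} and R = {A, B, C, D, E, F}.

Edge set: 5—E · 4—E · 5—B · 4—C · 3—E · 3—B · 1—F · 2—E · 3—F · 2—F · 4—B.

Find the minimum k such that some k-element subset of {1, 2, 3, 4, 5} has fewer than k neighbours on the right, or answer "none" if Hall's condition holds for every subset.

Take S = {1, 2, 3, 5}. Its neighbourhood is {B, E, F}, so |N(S)| = 3 < |S| = 4.
Every subset of size less than 4 has at least as many neighbours as members, so 4 is the minimum.

4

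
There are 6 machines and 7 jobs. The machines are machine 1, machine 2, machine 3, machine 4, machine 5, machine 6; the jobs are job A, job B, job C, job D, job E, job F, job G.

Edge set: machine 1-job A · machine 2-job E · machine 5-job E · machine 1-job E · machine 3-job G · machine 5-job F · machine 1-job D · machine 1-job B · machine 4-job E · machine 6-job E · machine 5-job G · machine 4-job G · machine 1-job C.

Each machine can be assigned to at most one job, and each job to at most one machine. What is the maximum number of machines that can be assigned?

4

One maximum matching: machine 1→job D, machine 2→job E, machine 3→job G, machine 5→job F.
The set {machine 2, machine 3, machine 4, machine 6} has only 2 neighbours ({job E, job G}), so by Hall's theorem at most 4 of the 6 machines can be matched.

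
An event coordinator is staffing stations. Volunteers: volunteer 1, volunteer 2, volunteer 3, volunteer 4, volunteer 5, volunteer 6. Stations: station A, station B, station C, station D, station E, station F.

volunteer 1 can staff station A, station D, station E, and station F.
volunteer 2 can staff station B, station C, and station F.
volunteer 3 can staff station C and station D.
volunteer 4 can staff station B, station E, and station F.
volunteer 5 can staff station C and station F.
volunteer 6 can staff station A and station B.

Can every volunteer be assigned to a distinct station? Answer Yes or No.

For example, pair volunteer 1→station D, volunteer 2→station B, volunteer 3→station C, volunteer 4→station E, volunteer 5→station F, volunteer 6→station A.
Every volunteer is matched, so this is a perfect matching.

Yes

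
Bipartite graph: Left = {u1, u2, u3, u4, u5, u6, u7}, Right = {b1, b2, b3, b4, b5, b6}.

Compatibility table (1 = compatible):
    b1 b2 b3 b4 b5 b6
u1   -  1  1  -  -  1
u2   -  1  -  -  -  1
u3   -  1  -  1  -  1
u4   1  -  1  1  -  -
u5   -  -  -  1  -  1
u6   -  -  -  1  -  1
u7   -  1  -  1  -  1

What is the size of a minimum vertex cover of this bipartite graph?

5

{u1, u4, b2, b4, b6} is a vertex cover of size 5: every edge has an endpoint in this set.
No smaller cover exists because u1–b3, u2–b2, u3–b4, u4–b1, u5–b6 is a matching of size 5, and a cover must include an endpoint of each of these disjoint edges (König's theorem).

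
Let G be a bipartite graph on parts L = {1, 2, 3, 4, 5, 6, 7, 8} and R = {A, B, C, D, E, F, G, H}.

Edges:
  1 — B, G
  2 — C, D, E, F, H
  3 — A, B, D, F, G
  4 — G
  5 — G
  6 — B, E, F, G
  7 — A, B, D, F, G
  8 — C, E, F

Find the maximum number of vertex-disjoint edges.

A valid assignment of size 7: 1→B, 2→H, 3→A, 4→G, 6→F, 7→D, 8→E.
The set {4, 5} has only 1 neighbour ({G}), so by Hall's theorem at most 7 of the 8 left vertices can be matched.

7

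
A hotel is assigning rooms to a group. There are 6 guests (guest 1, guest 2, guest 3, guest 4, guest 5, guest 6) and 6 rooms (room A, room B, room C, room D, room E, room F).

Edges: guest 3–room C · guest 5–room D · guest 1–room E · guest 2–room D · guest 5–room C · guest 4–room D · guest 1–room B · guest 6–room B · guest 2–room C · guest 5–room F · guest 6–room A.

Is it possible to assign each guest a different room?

No

The set {guest 2, guest 3, guest 4} has only 2 neighbours ({room C, room D}), so by Hall's theorem at most 5 of the 6 guests can be matched.
Hence no matching covers every guest.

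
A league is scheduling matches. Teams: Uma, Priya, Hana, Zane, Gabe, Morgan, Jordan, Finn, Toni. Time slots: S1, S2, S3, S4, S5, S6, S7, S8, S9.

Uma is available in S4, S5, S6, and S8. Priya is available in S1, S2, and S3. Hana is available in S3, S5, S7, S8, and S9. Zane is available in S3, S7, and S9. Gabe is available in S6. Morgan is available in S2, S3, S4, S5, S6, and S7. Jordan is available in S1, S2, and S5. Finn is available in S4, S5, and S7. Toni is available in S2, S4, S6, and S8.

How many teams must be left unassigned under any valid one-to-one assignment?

0

A valid assignment of size 9: Uma→S8, Priya→S3, Hana→S7, Zane→S9, Gabe→S6, Morgan→S4, Jordan→S1, Finn→S5, Toni→S2.
All 9 teams are matched, so no larger matching exists.
That matches 9 of the 9, leaving 0 unmatched; no matching can do better.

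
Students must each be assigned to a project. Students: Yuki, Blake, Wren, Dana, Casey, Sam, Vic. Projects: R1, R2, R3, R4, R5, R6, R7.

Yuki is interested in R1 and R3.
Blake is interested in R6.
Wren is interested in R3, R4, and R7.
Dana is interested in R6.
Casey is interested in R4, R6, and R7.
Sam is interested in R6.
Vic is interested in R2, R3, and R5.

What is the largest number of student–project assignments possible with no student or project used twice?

A valid assignment of size 5: Yuki→R1, Blake→R6, Wren→R4, Casey→R7, Vic→R3.
The set {Blake, Dana, Sam} has only 1 neighbour ({R6}), so by Hall's theorem at most 5 of the 7 students can be matched.

5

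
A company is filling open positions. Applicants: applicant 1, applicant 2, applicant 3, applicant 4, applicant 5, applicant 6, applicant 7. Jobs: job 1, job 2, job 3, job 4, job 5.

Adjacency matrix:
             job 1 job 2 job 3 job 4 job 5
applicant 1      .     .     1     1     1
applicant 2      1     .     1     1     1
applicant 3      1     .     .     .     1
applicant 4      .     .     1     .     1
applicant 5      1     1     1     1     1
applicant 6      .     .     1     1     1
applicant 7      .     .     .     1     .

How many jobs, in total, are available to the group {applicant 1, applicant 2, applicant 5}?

The union of neighbours of {applicant 1, applicant 2, applicant 5} is {job 1, job 2, job 3, job 4, job 5}, which has 5 elements.
Since |N(S)| = 5 ≥ |S| = 3, Hall's condition holds for this subset.

5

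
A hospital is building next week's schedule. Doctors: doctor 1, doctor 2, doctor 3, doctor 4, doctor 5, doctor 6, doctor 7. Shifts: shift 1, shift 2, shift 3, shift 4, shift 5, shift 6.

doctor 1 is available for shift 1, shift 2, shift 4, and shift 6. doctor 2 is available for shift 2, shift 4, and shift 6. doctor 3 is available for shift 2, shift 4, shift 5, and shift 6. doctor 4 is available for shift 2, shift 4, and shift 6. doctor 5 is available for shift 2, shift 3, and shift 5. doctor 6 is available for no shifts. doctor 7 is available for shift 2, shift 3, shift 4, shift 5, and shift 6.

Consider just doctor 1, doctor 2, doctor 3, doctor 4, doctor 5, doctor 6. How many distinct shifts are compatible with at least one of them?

The union of neighbours of {doctor 1, doctor 2, doctor 3, doctor 4, doctor 5, doctor 6} is {shift 1, shift 2, shift 3, shift 4, shift 5, shift 6}, which has 6 elements.
Since |N(S)| = 6 ≥ |S| = 6, Hall's condition holds for this subset.

6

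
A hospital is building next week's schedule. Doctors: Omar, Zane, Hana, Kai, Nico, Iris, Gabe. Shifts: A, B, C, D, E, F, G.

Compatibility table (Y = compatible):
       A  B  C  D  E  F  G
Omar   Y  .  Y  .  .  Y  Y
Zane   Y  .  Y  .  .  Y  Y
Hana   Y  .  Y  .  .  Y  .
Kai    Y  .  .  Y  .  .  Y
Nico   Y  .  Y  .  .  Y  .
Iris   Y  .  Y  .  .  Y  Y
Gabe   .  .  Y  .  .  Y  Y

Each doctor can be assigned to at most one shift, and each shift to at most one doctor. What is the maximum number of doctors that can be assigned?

One maximum matching: Omar-C, Zane-G, Hana-A, Kai-D, Nico-F.
The set {Omar, Zane, Hana, Nico, Iris, Gabe} has only 4 neighbours ({A, C, F, G}), so by Hall's theorem at most 5 of the 7 doctors can be matched.

5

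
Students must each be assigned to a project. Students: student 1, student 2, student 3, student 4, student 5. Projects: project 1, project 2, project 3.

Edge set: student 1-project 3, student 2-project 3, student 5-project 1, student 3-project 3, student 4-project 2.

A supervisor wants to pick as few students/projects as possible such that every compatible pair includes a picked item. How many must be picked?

{student 4, student 5, project 3} is a vertex cover of size 3: every edge has an endpoint in this set.
No smaller cover exists because student 1–project 3, student 4–project 2, student 5–project 1 is a matching of size 3, and a cover must include an endpoint of each of these disjoint edges (König's theorem).

3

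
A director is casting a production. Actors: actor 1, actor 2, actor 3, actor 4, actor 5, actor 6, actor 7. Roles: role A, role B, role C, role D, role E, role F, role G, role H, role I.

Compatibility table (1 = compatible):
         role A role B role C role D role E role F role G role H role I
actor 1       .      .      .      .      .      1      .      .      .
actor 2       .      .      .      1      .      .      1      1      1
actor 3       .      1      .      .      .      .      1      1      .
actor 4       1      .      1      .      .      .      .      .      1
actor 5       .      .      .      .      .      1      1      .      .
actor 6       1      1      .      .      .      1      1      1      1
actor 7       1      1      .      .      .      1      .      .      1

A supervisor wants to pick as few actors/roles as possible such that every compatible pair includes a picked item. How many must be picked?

7

{actor 1, actor 2, actor 3, actor 4, actor 5, actor 6, actor 7} is a vertex cover of size 7: every edge has an endpoint in this set.
No smaller cover exists because actor 1–role F, actor 2–role D, actor 3–role H, actor 4–role A, actor 5–role G, actor 6–role I, actor 7–role B is a matching of size 7, and a cover must include an endpoint of each of these disjoint edges (König's theorem).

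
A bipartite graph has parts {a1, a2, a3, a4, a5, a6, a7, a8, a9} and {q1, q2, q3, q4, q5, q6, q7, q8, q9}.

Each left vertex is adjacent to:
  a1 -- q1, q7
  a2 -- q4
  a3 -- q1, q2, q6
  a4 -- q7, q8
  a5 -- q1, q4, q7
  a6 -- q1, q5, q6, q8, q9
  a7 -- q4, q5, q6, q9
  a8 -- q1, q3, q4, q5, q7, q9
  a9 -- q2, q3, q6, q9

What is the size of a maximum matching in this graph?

9

For example, pair a1-q1, a2-q4, a3-q2, a4-q8, a5-q7, a6-q9, a7-q5, a8-q3, a9-q6.
All 9 left vertices are matched, so no larger matching exists.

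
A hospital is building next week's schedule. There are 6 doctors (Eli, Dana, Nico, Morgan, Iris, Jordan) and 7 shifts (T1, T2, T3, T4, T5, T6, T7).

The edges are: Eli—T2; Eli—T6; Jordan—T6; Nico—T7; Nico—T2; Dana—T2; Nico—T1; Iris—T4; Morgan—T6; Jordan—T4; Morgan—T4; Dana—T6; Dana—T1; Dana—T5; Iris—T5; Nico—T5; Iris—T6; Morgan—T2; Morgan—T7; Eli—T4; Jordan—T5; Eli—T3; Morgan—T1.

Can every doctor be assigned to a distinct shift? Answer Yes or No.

Yes

A valid assignment of size 6: Eli-T3, Dana-T2, Nico-T7, Morgan-T4, Iris-T5, Jordan-T6.
Every doctor is matched, so this matching saturates all of them.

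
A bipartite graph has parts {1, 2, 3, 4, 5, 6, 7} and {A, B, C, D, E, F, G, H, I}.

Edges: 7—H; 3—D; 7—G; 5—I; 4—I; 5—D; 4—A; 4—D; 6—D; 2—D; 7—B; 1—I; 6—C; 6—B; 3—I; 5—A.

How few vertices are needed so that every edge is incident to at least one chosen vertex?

A maximum matching has 5 edges (e.g. 1–I, 2–D, 4–A, 6–C, 7–B).
By König's theorem the minimum vertex cover has the same size. One such cover is {6, 7, A, D, I}.

5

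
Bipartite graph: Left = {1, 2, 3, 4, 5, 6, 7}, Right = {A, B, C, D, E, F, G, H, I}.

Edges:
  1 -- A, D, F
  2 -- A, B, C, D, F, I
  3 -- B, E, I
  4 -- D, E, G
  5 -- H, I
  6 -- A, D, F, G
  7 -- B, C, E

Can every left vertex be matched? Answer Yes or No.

A valid assignment of size 7: 1-F, 2-I, 3-E, 4-D, 5-H, 6-A, 7-B.
All 7 left vertices are covered.

Yes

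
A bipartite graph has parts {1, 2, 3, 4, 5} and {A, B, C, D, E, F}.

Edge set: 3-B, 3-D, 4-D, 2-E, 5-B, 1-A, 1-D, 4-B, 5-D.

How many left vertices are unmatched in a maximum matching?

For example, pair 1-A, 2-E, 3-D, 4-B.
The set {3, 4, 5} has only 2 neighbours ({B, D}), so by Hall's theorem at most 4 of the 5 left vertices can be matched.
That matches 4 of the 5, leaving 1 unmatched; no matching can do better.

1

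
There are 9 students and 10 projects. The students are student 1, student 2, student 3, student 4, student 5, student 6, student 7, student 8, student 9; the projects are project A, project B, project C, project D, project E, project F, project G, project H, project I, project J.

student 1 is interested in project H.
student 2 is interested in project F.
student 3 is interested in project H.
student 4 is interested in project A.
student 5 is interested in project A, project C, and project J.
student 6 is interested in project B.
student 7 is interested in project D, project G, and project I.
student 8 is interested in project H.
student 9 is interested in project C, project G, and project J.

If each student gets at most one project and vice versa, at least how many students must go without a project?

One maximum matching: student 1-project H, student 2-project F, student 4-project A, student 5-project C, student 6-project B, student 7-project I, student 9-project J.
The set {student 1, student 3, student 8} has only 1 neighbour ({project H}), so by Hall's theorem at most 7 of the 9 students can be matched.
That matches 7 of the 9, leaving 2 unmatched; no matching can do better.

2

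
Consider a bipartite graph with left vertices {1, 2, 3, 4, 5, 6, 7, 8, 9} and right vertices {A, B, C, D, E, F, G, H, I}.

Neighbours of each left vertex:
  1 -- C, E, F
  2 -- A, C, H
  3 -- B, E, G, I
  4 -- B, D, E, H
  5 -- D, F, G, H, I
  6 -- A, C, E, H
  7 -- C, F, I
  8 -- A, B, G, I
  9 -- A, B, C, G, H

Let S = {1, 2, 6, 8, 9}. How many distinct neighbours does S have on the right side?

The union of neighbours of {1, 2, 6, 8, 9} is {A, B, C, E, F, G, H, I}, which has 8 elements.
Since |N(S)| = 8 ≥ |S| = 5, Hall's condition holds for this subset.

8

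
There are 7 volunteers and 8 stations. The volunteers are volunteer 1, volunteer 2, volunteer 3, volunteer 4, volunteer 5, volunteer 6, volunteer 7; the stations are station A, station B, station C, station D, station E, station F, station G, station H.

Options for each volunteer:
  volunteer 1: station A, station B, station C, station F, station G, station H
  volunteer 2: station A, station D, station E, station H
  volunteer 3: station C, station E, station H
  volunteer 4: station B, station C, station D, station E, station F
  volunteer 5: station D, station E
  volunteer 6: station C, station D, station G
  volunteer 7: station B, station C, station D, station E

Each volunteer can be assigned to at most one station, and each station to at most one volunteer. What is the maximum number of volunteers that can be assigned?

A valid assignment of size 7: volunteer 1–station F, volunteer 2–station A, volunteer 3–station H, volunteer 4–station C, volunteer 5–station E, volunteer 6–station D, volunteer 7–station B.
All 7 volunteers are matched, so no larger matching exists.

7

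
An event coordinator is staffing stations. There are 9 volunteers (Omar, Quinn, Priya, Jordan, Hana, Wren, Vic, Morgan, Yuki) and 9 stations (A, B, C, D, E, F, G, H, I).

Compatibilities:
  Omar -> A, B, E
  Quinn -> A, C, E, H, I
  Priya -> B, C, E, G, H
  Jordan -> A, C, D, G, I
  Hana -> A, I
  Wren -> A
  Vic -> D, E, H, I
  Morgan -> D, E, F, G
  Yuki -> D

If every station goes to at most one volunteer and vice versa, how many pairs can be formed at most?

For example, pair Omar–B, Quinn–C, Priya–H, Jordan–G, Hana–I, Wren–A, Vic–E, Morgan–F, Yuki–D.
All 9 volunteers are matched, so no larger matching exists.

9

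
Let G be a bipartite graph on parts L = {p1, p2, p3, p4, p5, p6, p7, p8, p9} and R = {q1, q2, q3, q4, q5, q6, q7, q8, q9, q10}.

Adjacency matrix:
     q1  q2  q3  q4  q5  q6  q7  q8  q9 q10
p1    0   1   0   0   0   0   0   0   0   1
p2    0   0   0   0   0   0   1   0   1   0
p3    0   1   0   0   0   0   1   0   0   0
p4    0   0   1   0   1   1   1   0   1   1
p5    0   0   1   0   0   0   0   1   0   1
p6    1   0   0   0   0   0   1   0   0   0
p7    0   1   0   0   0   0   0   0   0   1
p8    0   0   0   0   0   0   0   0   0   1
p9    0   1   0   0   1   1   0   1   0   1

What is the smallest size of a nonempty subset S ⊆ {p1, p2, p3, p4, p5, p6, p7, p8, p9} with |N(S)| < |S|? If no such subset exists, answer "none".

Take S = {p1, p7, p8}. Its neighbourhood is {q2, q10}, so |N(S)| = 2 < |S| = 3.
Every subset of size less than 3 has at least as many neighbours as members, so 3 is the minimum.

3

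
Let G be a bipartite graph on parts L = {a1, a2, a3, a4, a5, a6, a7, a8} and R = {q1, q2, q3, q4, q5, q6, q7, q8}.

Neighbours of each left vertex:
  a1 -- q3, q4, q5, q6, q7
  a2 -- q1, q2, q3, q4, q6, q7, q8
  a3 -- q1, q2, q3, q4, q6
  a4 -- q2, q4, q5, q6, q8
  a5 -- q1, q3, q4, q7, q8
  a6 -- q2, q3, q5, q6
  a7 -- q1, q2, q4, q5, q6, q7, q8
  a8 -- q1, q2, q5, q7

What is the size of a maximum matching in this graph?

8

One maximum matching: a1→q3, a2→q7, a3→q1, a4→q5, a5→q8, a6→q6, a7→q4, a8→q2.
All 8 left vertices are matched, so no larger matching exists.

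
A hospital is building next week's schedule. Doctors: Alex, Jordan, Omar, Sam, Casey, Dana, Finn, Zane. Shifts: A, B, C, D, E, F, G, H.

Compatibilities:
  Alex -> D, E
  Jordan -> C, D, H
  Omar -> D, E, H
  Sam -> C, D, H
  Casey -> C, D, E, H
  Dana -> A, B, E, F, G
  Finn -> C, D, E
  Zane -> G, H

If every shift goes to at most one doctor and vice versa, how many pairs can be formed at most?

One maximum matching: Alex-E, Jordan-D, Omar-H, Sam-C, Dana-A, Zane-G.
The set {Alex, Jordan, Omar, Sam, Casey, Finn} has only 4 neighbours ({C, D, E, H}), so by Hall's theorem at most 6 of the 8 doctors can be matched.

6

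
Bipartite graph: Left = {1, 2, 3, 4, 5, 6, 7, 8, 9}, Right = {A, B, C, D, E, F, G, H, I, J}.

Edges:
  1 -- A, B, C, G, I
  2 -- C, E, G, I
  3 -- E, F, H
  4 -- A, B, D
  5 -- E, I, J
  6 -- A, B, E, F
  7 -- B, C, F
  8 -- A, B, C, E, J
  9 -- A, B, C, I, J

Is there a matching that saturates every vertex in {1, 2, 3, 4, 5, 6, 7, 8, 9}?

Yes

A valid assignment of size 9: 1–G, 2–C, 3–H, 4–D, 5–E, 6–B, 7–F, 8–A, 9–J.
All 9 left vertices are covered.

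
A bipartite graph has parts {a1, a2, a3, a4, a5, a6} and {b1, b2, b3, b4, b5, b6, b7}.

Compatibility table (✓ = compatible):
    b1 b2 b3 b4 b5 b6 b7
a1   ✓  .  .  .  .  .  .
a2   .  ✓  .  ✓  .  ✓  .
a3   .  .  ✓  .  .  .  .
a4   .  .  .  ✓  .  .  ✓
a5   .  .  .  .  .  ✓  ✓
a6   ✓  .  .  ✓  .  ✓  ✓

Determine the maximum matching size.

A valid assignment of size 6: a1–b1, a2–b2, a3–b3, a4–b4, a5–b7, a6–b6.
All 6 left vertices are matched, so no larger matching exists.

6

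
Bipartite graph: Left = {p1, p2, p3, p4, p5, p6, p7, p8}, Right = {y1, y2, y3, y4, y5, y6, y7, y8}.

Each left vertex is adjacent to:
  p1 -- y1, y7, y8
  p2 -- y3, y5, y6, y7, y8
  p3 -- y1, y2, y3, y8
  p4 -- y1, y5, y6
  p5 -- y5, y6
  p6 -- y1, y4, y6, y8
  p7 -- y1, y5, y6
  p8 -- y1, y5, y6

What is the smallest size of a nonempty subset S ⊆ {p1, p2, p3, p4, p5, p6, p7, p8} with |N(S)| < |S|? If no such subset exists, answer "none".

4

Take S = {p4, p5, p7, p8}. Its neighbourhood is {y1, y5, y6}, so |N(S)| = 3 < |S| = 4.
Every subset of size less than 4 has at least as many neighbours as members, so 4 is the minimum.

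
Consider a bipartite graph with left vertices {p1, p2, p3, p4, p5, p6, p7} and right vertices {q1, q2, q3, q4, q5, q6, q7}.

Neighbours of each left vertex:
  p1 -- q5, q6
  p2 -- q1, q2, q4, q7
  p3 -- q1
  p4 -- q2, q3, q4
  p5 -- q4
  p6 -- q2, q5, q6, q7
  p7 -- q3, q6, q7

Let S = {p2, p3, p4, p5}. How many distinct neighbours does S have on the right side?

The union of neighbours of {p2, p3, p4, p5} is {q1, q2, q3, q4, q7}, which has 5 elements.
Since |N(S)| = 5 ≥ |S| = 4, Hall's condition holds for this subset.

5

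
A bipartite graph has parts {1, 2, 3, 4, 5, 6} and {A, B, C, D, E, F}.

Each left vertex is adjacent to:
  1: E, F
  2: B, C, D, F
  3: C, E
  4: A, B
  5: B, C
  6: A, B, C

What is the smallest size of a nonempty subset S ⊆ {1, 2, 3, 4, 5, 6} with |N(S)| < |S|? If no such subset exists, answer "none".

none

A matching saturating every left vertex exists, for instance 1→F, 2→D, 3→E, 4→A, 5→C, 6→B.
By Hall's marriage theorem, this means |N(S)| ≥ |S| for every subset S, so no violating subset exists.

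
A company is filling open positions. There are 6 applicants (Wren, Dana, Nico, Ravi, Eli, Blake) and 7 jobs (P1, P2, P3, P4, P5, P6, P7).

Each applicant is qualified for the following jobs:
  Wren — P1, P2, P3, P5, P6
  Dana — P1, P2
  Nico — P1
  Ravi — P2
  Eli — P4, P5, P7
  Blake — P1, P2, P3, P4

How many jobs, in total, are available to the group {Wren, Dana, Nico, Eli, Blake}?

The union of neighbours of {Wren, Dana, Nico, Eli, Blake} is {P1, P2, P3, P4, P5, P6, P7}, which has 7 elements.
Since |N(S)| = 7 ≥ |S| = 5, Hall's condition holds for this subset.

7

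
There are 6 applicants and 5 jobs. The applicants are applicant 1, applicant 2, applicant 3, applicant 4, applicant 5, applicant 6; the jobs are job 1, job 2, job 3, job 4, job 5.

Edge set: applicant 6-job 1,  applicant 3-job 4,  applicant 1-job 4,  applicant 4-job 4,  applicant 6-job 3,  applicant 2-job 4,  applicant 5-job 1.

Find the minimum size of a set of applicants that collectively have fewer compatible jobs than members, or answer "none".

2

Take S = {applicant 1, applicant 2}. Its neighbourhood is {job 4}, so |N(S)| = 1 < |S| = 2.
No single vertex violates Hall's condition since each has at least one neighbour, so 2 is the minimum.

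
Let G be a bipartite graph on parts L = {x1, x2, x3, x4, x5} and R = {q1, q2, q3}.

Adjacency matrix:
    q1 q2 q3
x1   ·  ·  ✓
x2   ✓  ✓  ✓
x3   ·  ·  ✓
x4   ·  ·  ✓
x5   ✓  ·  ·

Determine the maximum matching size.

3

A valid assignment of size 3: x1-q3, x2-q2, x5-q1.
The set {x1, x3, x4} has only 1 neighbour ({q3}), so by Hall's theorem at most 3 of the 5 left vertices can be matched.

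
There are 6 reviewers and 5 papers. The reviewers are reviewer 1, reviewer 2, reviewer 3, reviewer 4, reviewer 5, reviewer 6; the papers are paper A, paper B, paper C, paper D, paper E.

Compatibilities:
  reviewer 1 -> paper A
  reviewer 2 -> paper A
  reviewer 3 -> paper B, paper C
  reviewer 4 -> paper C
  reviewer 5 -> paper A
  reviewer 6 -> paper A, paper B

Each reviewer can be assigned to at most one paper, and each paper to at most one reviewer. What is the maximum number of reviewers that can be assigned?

For example, pair reviewer 1→paper A, reviewer 3→paper B, reviewer 4→paper C.
The set {reviewer 1, reviewer 2, reviewer 3, reviewer 4, reviewer 5, reviewer 6} has only 3 neighbours ({paper A, paper B, paper C}), so by Hall's theorem at most 3 of the 6 reviewers can be matched.

3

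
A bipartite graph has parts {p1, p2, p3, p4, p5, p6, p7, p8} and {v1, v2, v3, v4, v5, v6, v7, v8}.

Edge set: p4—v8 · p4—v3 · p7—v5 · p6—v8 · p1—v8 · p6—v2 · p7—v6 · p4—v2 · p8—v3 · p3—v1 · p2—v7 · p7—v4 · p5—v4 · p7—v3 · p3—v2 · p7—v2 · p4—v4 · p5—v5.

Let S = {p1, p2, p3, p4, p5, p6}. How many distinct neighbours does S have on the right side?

The union of neighbours of {p1, p2, p3, p4, p5, p6} is {v1, v2, v3, v4, v5, v7, v8}, which has 7 elements.
Since |N(S)| = 7 ≥ |S| = 6, Hall's condition holds for this subset.

7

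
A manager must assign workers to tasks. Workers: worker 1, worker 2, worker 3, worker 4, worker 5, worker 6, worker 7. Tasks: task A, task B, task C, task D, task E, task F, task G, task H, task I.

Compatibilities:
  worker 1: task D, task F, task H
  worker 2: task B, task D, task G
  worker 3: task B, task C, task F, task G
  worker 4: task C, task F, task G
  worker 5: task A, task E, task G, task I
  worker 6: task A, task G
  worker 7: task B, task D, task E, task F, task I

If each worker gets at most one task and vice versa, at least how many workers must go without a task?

0

For example, pair worker 1→task H, worker 2→task D, worker 3→task G, worker 4→task C, worker 5→task E, worker 6→task A, worker 7→task F.
This saturates every worker, so 7 is the maximum.
That matches 7 of the 7, leaving 0 unmatched; no matching can do better.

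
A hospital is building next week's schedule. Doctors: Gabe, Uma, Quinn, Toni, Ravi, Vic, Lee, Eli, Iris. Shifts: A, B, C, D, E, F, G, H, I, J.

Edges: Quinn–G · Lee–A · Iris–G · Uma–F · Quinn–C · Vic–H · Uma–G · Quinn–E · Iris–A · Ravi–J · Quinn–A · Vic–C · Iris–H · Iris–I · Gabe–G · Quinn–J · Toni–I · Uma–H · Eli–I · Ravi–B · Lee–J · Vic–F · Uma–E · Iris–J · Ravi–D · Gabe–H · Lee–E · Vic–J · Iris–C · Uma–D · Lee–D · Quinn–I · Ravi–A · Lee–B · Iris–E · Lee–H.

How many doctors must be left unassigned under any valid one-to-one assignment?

1

One maximum matching: Gabe→H, Uma→E, Quinn→G, Toni→I, Ravi→B, Vic→C, Lee→A, Iris→J.
The set {Toni, Eli} has only 1 neighbour ({I}), so by Hall's theorem at most 8 of the 9 doctors can be matched.
That matches 8 of the 9, leaving 1 unmatched; no matching can do better.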